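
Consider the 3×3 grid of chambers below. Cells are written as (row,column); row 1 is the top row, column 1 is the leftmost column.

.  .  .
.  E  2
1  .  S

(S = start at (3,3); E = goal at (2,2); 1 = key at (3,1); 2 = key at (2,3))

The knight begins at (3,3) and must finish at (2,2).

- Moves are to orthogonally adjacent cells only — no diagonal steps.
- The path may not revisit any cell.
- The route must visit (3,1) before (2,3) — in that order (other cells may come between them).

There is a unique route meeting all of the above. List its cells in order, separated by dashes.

(3,3) - (3,2) - (3,1) - (2,1) - (1,1) - (1,2) - (1,3) - (2,3) - (2,2)

The waypoints must appear in the order (3,1), (2,3), with no cell reused.
Route from (3,3): left 2 to (3,1), up 2 to (1,1), right 2 to (1,3), down 1 to (2,3), left 1 to (2,2) — 8 moves in all.
Check: order respected (1 at step 2, 2 at step 7).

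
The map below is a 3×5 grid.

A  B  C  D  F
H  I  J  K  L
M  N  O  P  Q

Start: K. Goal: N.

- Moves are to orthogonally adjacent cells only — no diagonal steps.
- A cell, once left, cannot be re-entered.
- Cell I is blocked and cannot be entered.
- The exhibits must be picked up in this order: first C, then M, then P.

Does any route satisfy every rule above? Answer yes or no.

Ignoring the required order, 5 revisit-free routes from K to N pass through all of C, M, and P; the waypoint orders that occur are P → C → M (5) — never C → M → P.

no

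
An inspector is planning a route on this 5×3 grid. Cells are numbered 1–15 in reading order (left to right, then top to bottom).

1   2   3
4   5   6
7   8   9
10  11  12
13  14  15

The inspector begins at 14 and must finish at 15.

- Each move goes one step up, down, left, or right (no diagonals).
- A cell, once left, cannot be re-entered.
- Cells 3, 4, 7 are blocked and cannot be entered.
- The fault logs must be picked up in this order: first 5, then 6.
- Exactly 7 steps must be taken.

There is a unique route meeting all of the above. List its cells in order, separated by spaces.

The waypoints must appear in the order 5, 6, with no cell reused.
Route from 14: up 3 to 5, right 1 to 6, down 3 to 15 — 7 moves in all.
Check: order respected (5 at step 3, 6 at step 4); 7 moves as required.

14 11 8 5 6 9 12 15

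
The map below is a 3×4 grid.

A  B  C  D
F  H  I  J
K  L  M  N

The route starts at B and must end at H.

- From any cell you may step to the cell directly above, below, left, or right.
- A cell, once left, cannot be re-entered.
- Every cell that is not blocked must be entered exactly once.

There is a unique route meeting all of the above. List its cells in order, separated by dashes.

Need to visit all 12 open cells exactly once, starting at B and ending at H.
Route from B: left to A, 2× down (reaching K), 3× right (reaching N), 2× up (reaching D), left to C, down to I, left to H — 11 moves in all.
Check: all 12 open cells covered.

B - A - F - K - L - M - N - J - D - C - I - H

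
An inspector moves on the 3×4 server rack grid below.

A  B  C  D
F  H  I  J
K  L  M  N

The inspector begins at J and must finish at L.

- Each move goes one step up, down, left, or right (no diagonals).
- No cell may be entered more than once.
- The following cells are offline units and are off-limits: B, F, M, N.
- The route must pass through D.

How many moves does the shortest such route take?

5

Any route passes through D somewhere between J and L. Summing Manhattan distances along the two legs (J → D → L) gives a lower bound of 1 + 4 = 5 moves.
A route of 5 moves achieves this: J → D → C → I → H → L.
Since 5 matches the lower bound, it is optimal.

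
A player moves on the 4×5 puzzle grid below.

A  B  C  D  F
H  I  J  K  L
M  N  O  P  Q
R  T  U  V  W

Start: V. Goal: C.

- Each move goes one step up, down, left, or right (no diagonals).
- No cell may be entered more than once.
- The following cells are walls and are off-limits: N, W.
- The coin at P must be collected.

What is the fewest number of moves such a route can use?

4

Any route passes through P somewhere between V and C. Summing Manhattan distances along the two legs (V → P → C) gives a lower bound of 1 + 3 = 4 moves.
A route of 4 moves achieves this: V → P → K → D → C.
Since 4 matches the lower bound, it is optimal.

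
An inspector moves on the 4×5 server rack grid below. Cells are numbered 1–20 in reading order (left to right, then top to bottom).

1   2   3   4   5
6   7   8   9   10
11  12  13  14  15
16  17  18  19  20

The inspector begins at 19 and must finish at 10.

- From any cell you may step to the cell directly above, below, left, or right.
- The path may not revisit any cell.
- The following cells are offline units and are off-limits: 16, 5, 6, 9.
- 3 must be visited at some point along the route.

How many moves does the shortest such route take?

Any route passes through 3 somewhere between 19 and 10. Summing Manhattan distances along the two legs (19 → 3 → 10) gives a lower bound of 4 + 3 = 7 moves.
That bound ignores the blocked cells. Measuring each leg by the fewest moves that actually steer around them (19→3: 4; 3→10: 5) raises the lower bound to 9.
The shortest route satisfying every rule uses 11 moves: 19 → 18 → 17 → 12 → 7 → 2 → 3 → 8 → 13 → 14 → 15 → 10.
The no-revisit rule (legs can't share cells) pushes the minimum above the 9-move bound; an exhaustive check rules out every length from 9 to 10, leaving 11 as the minimum.

11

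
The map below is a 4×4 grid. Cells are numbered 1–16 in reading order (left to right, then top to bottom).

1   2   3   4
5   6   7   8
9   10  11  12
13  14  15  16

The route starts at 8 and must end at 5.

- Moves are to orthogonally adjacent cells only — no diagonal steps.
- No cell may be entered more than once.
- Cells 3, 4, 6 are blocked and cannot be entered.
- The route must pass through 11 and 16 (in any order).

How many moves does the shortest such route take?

7

Any route passes through 11 and 16 in some order between 8 and 5. Summing Manhattan distances along each leg and taking the cheapest ordering (8 → 16 → 11 → 5) gives a lower bound of 2 + 2 + 3 = 7 moves.
A route of 7 moves achieves this: 8 → 12 → 16 → 15 → 11 → 10 → 9 → 5.
Since 7 matches the lower bound, it is optimal.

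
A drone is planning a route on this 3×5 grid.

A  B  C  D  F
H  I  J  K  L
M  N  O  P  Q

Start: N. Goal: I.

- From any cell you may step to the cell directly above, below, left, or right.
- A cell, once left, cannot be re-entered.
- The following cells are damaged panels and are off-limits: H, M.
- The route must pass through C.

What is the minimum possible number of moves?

Any route passes through C somewhere between N and I. Summing Manhattan distances along the two legs (N → C → I) gives a lower bound of 3 + 2 = 5 moves.
A route of 5 moves achieves this: N → O → J → C → B → I.
Since 5 matches the lower bound, it is optimal.

5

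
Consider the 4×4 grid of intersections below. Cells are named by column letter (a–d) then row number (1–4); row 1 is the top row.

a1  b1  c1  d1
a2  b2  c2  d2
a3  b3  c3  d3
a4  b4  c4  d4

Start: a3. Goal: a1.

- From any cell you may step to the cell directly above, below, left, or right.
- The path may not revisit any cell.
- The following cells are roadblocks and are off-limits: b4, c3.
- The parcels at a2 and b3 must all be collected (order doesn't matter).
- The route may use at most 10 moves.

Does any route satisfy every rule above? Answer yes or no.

yes

One route that works: a3 → b3 → b2 → a2 → a1.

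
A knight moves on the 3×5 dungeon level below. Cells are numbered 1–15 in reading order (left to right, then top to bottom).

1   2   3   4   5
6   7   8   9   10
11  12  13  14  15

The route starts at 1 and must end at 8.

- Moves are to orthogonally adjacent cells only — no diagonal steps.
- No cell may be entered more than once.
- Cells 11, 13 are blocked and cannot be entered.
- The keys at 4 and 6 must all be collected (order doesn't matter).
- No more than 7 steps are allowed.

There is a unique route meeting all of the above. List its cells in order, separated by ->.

1 -> 6 -> 7 -> 2 -> 3 -> 4 -> 9 -> 8

Any route must reach 4 and 6 and still end at 8 within 7 moves, so the order of the required stops is forced.
Route from 1: down to 6, right to 7, up to 2, 2× right (reaching 4), down to 9, left to 8 — 7 moves in all.
Check: all required cells visited; 7 ≤ 7 moves.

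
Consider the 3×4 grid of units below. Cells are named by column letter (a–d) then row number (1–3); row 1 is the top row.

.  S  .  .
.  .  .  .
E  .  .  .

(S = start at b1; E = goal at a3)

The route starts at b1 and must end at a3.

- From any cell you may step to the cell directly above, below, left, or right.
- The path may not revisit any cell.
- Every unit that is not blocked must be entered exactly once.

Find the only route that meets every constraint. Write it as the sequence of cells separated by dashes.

Need to visit all 12 open cells exactly once, starting at b1 and ending at a3.
Cell a1 has only two open neighbours (a2 and b1), so the path must pass straight through it: one of those is the cell it's entered from and the other is where it exits.
Route from b1: left 1 to a1, down 1 to a2, right 2 to c2, up 1 to c1, right 1 to d1, down 2 to d3, left 3 to a3 — 11 moves in all.
Check: all 12 open cells covered.

b1 - a1 - a2 - b2 - c2 - c1 - d1 - d2 - d3 - c3 - b3 - a3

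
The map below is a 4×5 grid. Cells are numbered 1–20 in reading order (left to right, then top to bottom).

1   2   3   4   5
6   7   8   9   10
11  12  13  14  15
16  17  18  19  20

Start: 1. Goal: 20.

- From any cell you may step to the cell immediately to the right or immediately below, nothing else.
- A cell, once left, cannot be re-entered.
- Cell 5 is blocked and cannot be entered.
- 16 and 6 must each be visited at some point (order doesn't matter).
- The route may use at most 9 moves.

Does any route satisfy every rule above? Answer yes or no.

yes

One route that works: 1 → 6 → 11 → 16 → 17 → 18 → 19 → 20.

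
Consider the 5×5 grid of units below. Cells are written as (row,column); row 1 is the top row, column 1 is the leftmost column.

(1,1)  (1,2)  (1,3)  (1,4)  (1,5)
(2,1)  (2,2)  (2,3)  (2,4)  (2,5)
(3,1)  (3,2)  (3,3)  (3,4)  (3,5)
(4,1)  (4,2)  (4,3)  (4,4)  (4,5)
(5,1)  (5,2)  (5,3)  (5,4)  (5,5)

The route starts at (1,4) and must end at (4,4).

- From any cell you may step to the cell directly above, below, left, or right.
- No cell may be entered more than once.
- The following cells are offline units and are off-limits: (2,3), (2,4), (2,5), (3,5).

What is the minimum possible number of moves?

7

The Manhattan distance from (1,4) to (4,4) is |1−4| + |4−4| = 3, so at least 3 moves are needed.
That bound ignores the blocked cells. Measuring each leg by the fewest moves that actually steer around them ((1,4)→(4,4): 7) raises the lower bound to 7.
A route of 7 moves exists: (1,4) → (1,3) → (1,2) → (2,2) → (3,2) → (4,2) → (4,3) → (4,4).
Since 7 matches that lower bound, it is optimal.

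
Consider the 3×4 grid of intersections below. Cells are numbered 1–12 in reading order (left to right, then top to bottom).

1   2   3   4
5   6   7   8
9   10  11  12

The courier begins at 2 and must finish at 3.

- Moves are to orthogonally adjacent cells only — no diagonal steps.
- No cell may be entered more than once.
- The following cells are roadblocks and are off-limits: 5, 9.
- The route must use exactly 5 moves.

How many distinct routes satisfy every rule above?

2

Need simple routes of exactly 5 moves from 2 to 3 (Manhattan distance 1, so 2 moves are spent on a detour and 2 undoing it).
Enumerating: 2 6 10 11 7 3 | 2 6 7 8 4 3.
That gives 2 routes.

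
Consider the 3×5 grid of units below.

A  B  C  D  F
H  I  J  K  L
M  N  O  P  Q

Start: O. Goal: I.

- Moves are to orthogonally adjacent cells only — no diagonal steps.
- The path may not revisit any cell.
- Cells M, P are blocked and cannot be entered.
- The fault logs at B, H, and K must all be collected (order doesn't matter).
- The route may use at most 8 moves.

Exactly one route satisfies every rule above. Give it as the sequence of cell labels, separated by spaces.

Any route must reach B, H, and K and still end at I within 8 moves, so the order of the required stops is forced.
Route from O: up to J, right to K, up to D, 3× left (reaching A), down to H, right to I — 8 moves in all.
Check: all required cells visited; 8 ≤ 8 moves.

O J K D C B A H I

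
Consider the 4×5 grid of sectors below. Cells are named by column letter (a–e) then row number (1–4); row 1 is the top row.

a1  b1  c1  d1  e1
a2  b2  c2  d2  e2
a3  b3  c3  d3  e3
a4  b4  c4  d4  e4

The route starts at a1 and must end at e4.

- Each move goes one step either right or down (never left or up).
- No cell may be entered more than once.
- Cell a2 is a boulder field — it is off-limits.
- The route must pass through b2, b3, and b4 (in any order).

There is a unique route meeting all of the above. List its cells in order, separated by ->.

Moves only go right or down, so the column and row indices never decrease.
Route from a1: right 1 to b1, down 3 to b4, right 3 to e4 — 7 moves in all.
Check: all required cells visited.

a1 -> b1 -> b2 -> b3 -> b4 -> c4 -> d4 -> e4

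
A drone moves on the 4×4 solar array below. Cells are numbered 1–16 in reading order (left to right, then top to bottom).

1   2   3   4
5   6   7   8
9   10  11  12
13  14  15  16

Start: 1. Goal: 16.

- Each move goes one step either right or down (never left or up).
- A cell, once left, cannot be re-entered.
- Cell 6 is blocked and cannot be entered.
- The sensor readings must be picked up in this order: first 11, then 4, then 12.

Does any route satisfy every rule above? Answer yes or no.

no

4 lies above 11, so going from 11 to 4 would need an upward move — but moves only go right/down, so 11 cannot be visited before 4.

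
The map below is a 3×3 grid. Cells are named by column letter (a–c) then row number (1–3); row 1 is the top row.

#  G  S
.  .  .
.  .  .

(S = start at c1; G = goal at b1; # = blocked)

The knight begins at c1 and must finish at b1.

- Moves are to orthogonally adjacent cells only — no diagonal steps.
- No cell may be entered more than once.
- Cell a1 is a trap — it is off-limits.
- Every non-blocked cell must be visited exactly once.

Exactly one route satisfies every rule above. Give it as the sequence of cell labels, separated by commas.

c1, c2, c3, b3, a3, a2, b2, b1

Need to visit all 8 open cells exactly once, starting at c1 and ending at b1.
Route from c1: 2× down (reaching c3), 2× left (reaching a3), up to a2, right to b2, up to b1 — 7 moves in all.
Check: all 8 open cells covered.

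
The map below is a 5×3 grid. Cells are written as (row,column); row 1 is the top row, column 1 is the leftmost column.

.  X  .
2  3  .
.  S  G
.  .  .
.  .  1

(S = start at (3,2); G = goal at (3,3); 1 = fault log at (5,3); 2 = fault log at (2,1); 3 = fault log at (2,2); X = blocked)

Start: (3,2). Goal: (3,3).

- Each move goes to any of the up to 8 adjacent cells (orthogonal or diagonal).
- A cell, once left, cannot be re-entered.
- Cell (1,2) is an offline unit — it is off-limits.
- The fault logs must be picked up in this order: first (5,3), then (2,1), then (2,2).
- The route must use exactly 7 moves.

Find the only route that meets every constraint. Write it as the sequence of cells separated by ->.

(3,2) -> (4,3) -> (5,3) -> (4,2) -> (3,1) -> (2,1) -> (2,2) -> (3,3)

The waypoints must appear in the order (5,3), (2,1), (2,2), with no cell reused.
Route from (3,2): down-right 1 to (4,3), down 1 to (5,3), up-left 2 to (3,1), up 1 to (2,1), right 1 to (2,2), down-right 1 to (3,3) — 7 moves in all.
Check: order respected (1 at step 2, 2 at step 5, 3 at step 6); 7 moves as required.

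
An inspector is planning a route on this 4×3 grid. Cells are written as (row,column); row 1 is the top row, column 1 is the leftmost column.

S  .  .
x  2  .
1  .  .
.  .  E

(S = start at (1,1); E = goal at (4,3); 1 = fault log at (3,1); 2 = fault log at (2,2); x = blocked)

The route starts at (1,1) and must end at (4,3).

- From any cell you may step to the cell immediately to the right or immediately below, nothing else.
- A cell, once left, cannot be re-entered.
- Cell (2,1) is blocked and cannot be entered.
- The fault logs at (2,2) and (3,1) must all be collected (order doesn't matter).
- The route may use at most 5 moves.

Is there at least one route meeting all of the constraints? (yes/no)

(3,1) is below but to the left of (2,2): going (2,2) → (3,1) would need a leftward move and (3,1) → (2,2) an upward move, so no right/down-only route can visit both required cells.

no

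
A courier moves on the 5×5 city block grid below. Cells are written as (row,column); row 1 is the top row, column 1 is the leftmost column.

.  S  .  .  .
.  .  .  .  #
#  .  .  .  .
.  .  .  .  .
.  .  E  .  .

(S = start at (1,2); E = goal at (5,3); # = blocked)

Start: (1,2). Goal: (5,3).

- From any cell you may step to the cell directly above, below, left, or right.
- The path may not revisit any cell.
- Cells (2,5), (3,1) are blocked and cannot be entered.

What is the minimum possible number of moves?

The Manhattan distance from (1,2) to (5,3) is |1−5| + |2−3| = 5, so at least 5 moves are needed.
A route of 5 moves achieves this: (1,2) → (2,2) → (3,2) → (4,2) → (5,2) → (5,3).
Since 5 matches the lower bound, it is optimal.

5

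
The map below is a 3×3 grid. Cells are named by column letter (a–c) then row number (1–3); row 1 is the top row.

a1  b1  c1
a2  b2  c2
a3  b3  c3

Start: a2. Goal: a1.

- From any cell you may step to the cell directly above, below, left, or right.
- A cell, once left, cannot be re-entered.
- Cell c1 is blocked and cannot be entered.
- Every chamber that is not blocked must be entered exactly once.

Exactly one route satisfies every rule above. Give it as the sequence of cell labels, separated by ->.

a2 -> a3 -> b3 -> c3 -> c2 -> b2 -> b1 -> a1

Need to visit all 8 open cells exactly once, starting at a2 and ending at a1.
Route from a2: down to a3, 2× right (reaching c3), up to c2, left to b2, up to b1, left to a1 — 7 moves in all.
Check: all 8 open cells covered.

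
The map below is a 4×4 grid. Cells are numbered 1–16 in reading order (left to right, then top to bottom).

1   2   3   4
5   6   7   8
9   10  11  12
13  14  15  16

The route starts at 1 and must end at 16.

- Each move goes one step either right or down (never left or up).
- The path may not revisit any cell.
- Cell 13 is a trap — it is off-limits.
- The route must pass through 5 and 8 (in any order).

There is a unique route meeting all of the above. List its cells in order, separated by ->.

1 -> 5 -> 6 -> 7 -> 8 -> 12 -> 16

Moves only go right or down, so the column and row indices never decrease.
Route from 1: down to 5, 3× right (reaching 8), 2× down (reaching 16) — 6 moves in all.
Check: all required cells visited.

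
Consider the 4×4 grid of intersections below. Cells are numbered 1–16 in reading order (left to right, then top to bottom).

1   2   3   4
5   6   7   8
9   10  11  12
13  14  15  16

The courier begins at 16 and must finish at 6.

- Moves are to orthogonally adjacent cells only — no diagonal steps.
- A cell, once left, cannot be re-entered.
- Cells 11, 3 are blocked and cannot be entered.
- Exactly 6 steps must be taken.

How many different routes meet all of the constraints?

3

Need simple routes of exactly 6 moves from 16 to 6 (Manhattan distance 4, so 1 moves are spent on a detour and 1 undoing it).
Enumerating: 16 15 14 10 9 5 6 | 16 15 14 13 9 5 6 | 16 15 14 13 9 10 6.
That gives 3 routes.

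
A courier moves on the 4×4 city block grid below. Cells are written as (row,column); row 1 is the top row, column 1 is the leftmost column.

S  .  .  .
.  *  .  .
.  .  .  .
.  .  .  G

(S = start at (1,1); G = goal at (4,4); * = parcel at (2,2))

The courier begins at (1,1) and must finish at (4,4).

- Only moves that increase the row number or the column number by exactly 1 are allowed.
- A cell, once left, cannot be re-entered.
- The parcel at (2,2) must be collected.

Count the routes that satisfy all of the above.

12

A right/down-only route from (1,1) to (4,4) makes exactly 3 down-moves and 3 right-moves in some order.
With no other constraints that would be C(6,3) = 20 routes.
Split at (2,2) and multiply the segment counts: (1,1)→(2,2): 2; (2,2)→(4,4): 6; product = 12.
That gives 12 routes.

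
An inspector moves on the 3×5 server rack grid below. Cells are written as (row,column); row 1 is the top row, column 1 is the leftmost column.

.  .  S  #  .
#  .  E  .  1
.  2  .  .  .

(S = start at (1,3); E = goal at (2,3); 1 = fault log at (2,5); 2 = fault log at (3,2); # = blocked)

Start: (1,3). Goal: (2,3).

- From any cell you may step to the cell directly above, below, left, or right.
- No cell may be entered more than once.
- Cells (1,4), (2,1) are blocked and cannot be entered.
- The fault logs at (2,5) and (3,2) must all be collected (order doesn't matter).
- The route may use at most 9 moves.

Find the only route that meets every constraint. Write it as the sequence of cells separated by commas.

(1,3), (1,2), (2,2), (3,2), (3,3), (3,4), (3,5), (2,5), (2,4), (2,3)

Any route must reach (2,5) and (3,2) and still end at (2,3) within 9 moves, so the order of the required stops is forced.
Route from (1,3): left 1 to (1,2), down 2 to (3,2), right 3 to (3,5), up 1 to (2,5), left 2 to (2,3) — 9 moves in all.
Check: all required cells visited; 9 ≤ 9 moves.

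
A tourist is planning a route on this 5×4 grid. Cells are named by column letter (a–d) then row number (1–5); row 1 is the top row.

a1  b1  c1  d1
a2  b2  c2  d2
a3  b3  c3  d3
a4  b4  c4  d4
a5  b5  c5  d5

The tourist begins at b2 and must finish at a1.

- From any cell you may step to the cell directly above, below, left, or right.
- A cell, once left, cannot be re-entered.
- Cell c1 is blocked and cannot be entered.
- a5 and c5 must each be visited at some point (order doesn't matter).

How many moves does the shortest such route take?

10

Any route passes through a5 and c5 in some order between b2 and a1. Summing Manhattan distances along each leg and taking the cheapest ordering (b2 → c5 → a5 → a1) gives a lower bound of 4 + 2 + 4 = 10 moves.
A route of 10 moves achieves this: b2 → b3 → b4 → c4 → c5 → b5 → a5 → a4 → a3 → a2 → a1.
Since 10 matches the lower bound, it is optimal.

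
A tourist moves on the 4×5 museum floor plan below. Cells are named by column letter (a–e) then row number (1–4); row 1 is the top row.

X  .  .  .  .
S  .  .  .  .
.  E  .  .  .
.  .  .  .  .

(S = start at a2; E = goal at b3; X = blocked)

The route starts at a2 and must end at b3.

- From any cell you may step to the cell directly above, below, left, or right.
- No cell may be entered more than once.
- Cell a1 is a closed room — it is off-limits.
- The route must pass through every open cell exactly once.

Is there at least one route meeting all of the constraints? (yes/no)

One route that works: a2 → a3 → a4 → b4 → c4 → c3 → c2 → d2 → d3 → d4 → e4 → e3 → e2 → e1 → d1 → c1 → b1 → b2 → b3.

yes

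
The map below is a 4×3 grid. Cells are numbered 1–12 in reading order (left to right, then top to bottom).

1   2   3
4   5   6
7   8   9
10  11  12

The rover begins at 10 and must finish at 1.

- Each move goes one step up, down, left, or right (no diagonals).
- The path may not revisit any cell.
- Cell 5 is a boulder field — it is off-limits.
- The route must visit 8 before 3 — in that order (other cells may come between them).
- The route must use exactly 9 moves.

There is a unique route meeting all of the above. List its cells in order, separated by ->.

10 -> 7 -> 8 -> 11 -> 12 -> 9 -> 6 -> 3 -> 2 -> 1

The waypoints must appear in the order 8, 3, with no cell reused.
Route from 10: up 1 to 7, right 1 to 8, down 1 to 11, right 1 to 12, up 3 to 3, left 2 to 1 — 9 moves in all.
Check: order respected (8 at step 2, 3 at step 7); 9 moves as required.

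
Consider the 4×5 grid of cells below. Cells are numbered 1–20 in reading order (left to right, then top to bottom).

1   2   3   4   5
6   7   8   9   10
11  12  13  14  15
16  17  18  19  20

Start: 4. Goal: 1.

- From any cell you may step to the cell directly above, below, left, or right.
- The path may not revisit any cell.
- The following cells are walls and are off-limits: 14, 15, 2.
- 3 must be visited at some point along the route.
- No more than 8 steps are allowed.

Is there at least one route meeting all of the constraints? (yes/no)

One route that works: 4 → 3 → 8 → 7 → 6 → 1.

yes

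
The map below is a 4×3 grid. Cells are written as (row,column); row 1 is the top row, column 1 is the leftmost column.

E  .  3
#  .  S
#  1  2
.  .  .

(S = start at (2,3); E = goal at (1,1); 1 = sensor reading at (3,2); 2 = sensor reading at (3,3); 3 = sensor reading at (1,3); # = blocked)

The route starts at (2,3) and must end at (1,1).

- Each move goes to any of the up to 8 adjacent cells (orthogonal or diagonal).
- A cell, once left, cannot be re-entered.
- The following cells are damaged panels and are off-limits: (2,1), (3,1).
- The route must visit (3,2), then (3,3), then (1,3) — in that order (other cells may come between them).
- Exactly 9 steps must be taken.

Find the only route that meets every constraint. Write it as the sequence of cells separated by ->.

(2,3) -> (3,2) -> (4,1) -> (4,2) -> (4,3) -> (3,3) -> (2,2) -> (1,3) -> (1,2) -> (1,1)

The waypoints must appear in the order (3,2), (3,3), (1,3), with no cell reused.
Route from (2,3): 2× down-left (reaching (4,1)), 2× right (reaching (4,3)), up to (3,3), up-left to (2,2), up-right to (1,3), 2× left (reaching (1,1)) — 9 moves in all.
Check: order respected (1 at step 1, 2 at step 5, 3 at step 7); 9 moves as required.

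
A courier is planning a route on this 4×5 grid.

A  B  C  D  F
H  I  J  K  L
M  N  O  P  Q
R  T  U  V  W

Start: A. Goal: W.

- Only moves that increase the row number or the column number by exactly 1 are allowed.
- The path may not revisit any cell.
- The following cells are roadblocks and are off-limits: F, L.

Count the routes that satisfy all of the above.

30

A right/down-only route from A to W makes exactly 3 down-moves and 4 right-moves in some order.
With no other constraints that would be C(7,3) = 35 routes.
Subtract routes through each blocked cell (inclusion–exclusion for overlaps): − through F: 1 − through L: 5 + through F&L: 1 → 30.
That gives 30 routes.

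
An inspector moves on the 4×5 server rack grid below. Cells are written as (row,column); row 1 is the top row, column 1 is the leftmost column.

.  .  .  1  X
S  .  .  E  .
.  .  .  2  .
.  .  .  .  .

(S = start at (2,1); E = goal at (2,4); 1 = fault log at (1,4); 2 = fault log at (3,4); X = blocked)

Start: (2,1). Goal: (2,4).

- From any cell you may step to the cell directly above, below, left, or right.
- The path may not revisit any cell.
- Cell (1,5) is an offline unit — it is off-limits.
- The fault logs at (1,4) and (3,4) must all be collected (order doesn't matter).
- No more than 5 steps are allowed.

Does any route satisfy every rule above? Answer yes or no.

Even ignoring the no-revisit rule, getting from (2,1) to (2,4), taking the cheapest ordering (2,1) → (1,4) → (3,4) → (2,4) needs at least 4 + 2 + 1 = 7 moves (Manhattan distance per leg), which exceeds the 5-move limit.

no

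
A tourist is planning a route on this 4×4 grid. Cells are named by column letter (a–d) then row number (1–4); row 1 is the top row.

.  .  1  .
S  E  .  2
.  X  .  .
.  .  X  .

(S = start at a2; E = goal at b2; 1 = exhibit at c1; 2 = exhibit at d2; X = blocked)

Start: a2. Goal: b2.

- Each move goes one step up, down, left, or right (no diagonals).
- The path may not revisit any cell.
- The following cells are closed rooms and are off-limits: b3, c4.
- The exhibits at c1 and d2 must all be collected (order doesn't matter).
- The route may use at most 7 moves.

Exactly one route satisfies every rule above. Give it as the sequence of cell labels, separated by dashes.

The 7-move cap with required stops at c1, d2 leaves no slack for detours.
Route from a2: up to a1, 3× right (reaching d1), down to d2, 2× left (reaching b2) — 7 moves in all.
Check: all required cells visited; 7 ≤ 7 moves.

a2 - a1 - b1 - c1 - d1 - d2 - c2 - b2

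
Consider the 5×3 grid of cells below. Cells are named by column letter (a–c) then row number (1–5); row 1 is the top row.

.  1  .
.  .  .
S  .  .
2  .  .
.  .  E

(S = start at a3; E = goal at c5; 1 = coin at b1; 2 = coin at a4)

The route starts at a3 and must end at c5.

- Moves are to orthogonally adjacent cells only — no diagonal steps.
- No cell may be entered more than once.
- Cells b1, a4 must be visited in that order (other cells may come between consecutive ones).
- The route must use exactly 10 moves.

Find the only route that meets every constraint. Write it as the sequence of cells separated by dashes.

a3 - a2 - a1 - b1 - b2 - b3 - b4 - a4 - a5 - b5 - c5

The waypoints must appear in the order b1, a4, with no cell reused.
Route from a3: up 2 to a1, right 1 to b1, down 3 to b4, left 1 to a4, down 1 to a5, right 2 to c5 — 10 moves in all.
Check: order respected (1 at step 3, 2 at step 7); 10 moves as required.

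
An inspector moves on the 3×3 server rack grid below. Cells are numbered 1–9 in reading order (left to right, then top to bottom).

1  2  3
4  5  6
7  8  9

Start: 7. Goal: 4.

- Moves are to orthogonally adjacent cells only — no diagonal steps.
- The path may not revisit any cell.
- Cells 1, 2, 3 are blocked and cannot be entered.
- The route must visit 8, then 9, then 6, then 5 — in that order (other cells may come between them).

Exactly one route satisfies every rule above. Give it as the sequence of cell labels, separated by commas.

The waypoints must appear in the order 8, 9, 6, 5, with no cell reused.
Route from 7: right 2 to 9, up 1 to 6, left 2 to 4 — 5 moves in all.
Check: order respected (8 at step 1, 9 at step 2, 6 at step 3, 5 at step 4).

7, 8, 9, 6, 5, 4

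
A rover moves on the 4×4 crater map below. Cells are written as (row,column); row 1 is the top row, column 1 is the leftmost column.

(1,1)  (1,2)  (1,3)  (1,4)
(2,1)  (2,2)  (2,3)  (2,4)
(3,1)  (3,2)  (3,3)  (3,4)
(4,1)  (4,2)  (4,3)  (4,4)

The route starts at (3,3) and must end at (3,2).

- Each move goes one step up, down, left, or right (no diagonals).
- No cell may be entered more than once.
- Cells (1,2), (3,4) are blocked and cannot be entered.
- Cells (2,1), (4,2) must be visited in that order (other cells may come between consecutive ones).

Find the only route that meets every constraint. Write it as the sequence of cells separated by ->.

The waypoints must appear in the order (2,1), (4,2), with no cell reused.
Route from (3,3): up 1 to (2,3), left 2 to (2,1), down 2 to (4,1), right 1 to (4,2), up 1 to (3,2) — 7 moves in all.
Check: order respected ((2,1) at step 3, (4,2) at step 6).

(3,3) -> (2,3) -> (2,2) -> (2,1) -> (3,1) -> (4,1) -> (4,2) -> (3,2)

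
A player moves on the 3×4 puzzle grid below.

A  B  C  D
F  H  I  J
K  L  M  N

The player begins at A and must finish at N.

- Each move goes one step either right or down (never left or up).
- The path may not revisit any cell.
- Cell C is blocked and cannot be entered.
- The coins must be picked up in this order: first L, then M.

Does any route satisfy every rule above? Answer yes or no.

One route that works: A → F → K → L → M → N.

yes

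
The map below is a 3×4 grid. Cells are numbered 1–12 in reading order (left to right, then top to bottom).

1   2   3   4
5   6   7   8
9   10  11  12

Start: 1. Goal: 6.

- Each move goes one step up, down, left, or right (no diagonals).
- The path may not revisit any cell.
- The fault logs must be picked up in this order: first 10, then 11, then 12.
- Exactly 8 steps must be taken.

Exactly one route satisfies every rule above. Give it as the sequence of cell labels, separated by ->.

The waypoints must appear in the order 10, 11, 12, with no cell reused.
Route from 1: down 2 to 9, right 3 to 12, up 1 to 8, left 2 to 6 — 8 moves in all.
Check: order respected (10 at step 3, 11 at step 4, 12 at step 5); 8 moves as required.

1 -> 5 -> 9 -> 10 -> 11 -> 12 -> 8 -> 7 -> 6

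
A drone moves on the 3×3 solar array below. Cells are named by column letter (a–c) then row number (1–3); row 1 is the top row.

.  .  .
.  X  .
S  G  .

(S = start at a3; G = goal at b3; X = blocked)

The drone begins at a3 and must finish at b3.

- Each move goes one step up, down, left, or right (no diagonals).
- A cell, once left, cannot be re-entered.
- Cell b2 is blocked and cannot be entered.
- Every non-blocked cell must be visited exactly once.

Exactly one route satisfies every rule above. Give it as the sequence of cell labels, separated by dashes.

a3 - a2 - a1 - b1 - c1 - c2 - c3 - b3

Need to visit all 8 open cells exactly once, starting at a3 and ending at b3.
Route from a3: up 2 to a1, right 2 to c1, down 2 to c3, left 1 to b3 — 7 moves in all.
Check: all 8 open cells covered.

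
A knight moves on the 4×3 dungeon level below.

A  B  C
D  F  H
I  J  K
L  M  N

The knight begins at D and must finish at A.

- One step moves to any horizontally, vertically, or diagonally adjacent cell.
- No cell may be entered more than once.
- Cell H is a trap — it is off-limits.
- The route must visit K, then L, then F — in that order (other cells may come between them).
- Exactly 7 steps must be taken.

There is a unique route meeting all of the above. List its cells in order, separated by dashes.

The waypoints must appear in the order K, L, F, with no cell reused.
Route from D: down-right to J, right to K, down-left to M, left to L, up to I, up-right to F, up-left to A — 7 moves in all.
Check: order respected (K at step 2, L at step 4, F at step 6); 7 moves as required.

D - J - K - M - L - I - F - A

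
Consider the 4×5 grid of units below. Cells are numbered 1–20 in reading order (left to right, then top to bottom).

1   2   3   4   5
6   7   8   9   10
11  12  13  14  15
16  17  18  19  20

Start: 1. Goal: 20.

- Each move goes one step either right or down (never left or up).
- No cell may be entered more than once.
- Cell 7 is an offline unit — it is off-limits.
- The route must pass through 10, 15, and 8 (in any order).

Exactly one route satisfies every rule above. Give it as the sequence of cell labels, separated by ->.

Moves only go right or down, so the column and row indices never decrease.
Route from 1: right 2 to 3, down 1 to 8, right 2 to 10, down 2 to 20 — 7 moves in all.
Check: all required cells visited.

1 -> 2 -> 3 -> 8 -> 9 -> 10 -> 15 -> 20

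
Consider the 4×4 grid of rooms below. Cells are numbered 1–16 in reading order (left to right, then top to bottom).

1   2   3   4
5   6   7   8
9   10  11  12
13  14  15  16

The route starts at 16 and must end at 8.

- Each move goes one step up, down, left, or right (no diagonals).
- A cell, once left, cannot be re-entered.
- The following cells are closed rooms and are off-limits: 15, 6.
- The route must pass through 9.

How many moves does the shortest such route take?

Any route passes through 9 somewhere between 16 and 8. Summing Manhattan distances along the two legs (16 → 9 → 8) gives a lower bound of 4 + 4 = 8 moves.
The shortest route satisfying every rule uses 10 moves: 16 → 12 → 11 → 10 → 9 → 5 → 1 → 2 → 3 → 7 → 8.
The no-revisit rule (legs can't share cells) pushes the minimum above the 8-move bound; an exhaustive check rules out every length from 8 to 9, leaving 10 as the minimum.

10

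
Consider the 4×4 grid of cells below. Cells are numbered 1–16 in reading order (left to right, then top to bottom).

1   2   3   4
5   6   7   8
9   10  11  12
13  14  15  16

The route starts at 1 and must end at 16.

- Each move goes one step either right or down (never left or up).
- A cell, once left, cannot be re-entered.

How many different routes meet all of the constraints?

20

A right/down-only route from 1 to 16 makes exactly 3 down-moves and 3 right-moves in some order.
With no other constraints that would be C(6,3) = 20 routes.
That gives 20 routes.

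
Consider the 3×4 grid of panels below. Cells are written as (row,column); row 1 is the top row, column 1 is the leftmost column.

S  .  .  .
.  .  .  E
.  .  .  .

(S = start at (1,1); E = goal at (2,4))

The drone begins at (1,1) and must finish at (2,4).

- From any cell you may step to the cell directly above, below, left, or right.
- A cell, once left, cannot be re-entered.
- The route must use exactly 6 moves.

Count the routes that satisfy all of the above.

14

Need simple routes of exactly 6 moves from (1,1) to (2,4) (Manhattan distance 4, so 1 moves are spent on a detour and 1 undoing it).
Branch systematically from the start, pruning whenever the remaining move budget drops below the Manhattan distance to (2,4) or differs from it in parity. Grouping the completions by first move — via (2,1): 9; via (1,2): 5 — and summing: 9 + 5 = 14.
That gives 14 routes.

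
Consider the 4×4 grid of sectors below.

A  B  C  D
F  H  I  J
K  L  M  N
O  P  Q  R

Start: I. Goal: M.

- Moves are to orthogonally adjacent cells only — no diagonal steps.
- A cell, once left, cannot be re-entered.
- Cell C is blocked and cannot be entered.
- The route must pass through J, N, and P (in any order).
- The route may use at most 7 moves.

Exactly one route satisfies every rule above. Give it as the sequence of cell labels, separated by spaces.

The budget equals the shortest possible length, so every move has to be on a shortest route through the required cells.
Route from I: right 1 to J, down 2 to R, left 2 to P, up 1 to L, right 1 to M — 7 moves in all.
Check: all required cells visited; 7 ≤ 7 moves.

I J N R Q P L M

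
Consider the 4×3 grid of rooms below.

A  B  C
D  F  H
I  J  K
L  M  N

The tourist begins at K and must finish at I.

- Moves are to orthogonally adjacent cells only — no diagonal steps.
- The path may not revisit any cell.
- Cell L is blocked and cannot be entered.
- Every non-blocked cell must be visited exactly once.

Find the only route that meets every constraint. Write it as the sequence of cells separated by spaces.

K N M J F H C B A D I

Need to visit all 11 open cells exactly once, starting at K and ending at I.
Cell C has only two open neighbours (H and B), so the path must pass straight through it: one of those is the cell it's entered from and the other is where it exits.
Route from K: down to N, left to M, 2× up (reaching F), right to H, up to C, 2× left (reaching A), 2× down (reaching I) — 10 moves in all.
Check: all 11 open cells covered.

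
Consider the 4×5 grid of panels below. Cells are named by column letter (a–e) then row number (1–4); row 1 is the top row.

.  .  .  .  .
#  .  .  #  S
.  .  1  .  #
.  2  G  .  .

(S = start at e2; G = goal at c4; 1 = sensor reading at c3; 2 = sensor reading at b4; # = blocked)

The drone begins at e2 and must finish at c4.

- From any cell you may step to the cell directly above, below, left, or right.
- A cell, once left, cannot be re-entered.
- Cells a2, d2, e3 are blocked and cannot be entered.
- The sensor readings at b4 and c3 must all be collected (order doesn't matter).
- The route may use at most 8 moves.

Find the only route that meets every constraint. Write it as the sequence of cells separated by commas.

e2, e1, d1, c1, c2, c3, b3, b4, c4

Any route must reach b4 and c3 and still end at c4 within 8 moves, so the order of the required stops is forced.
Route from e2: up to e1, 2× left (reaching c1), 2× down (reaching c3), left to b3, down to b4, right to c4 — 8 moves in all.
Check: all required cells visited; 8 ≤ 8 moves.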